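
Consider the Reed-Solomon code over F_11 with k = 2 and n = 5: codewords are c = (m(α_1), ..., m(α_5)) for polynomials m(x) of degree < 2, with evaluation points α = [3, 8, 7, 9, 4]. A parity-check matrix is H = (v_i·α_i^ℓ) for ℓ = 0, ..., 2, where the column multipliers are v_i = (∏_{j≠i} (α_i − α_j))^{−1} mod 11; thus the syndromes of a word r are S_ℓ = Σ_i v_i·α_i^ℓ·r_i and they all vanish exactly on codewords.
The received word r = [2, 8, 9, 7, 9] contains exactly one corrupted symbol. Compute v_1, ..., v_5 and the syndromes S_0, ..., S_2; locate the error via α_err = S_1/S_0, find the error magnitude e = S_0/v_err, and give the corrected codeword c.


S = (5, 9, 3), error at position 5, error magnitude e = 8, c = [2, 8, 9, 7, 1].

Step 1: column multipliers v_i = (∏_{j≠i}(α_i − α_j))^{−1} mod 11.
  i = 1 (α = 3): (3−8)(3−7)(3−9)(3−4) = (−5)·(−4)·(−6)·(−1) = 120 ≡ 10, so v_1 = 10^{−1} = 10 (mod 11).
  i = 2 (α = 8): (8−3)(8−7)(8−9)(8−4) = 5·1·(−1)·4 = −20 ≡ 2, so v_2 = 2^{−1} = 6 (mod 11).
  i = 3 (α = 7): (7−3)(7−8)(7−9)(7−4) = 4·(−1)·(−2)·3 = 24 ≡ 2, so v_3 = 2^{−1} = 6 (mod 11).
  i = 4 (α = 9): (9−3)(9−8)(9−7)(9−4) = 6·1·2·5 = 60 ≡ 5, so v_4 = 5^{−1} = 9 (mod 11).
  i = 5 (α = 4): (4−3)(4−8)(4−7)(4−9) = 1·(−4)·(−3)·(−5) = −60 ≡ 6, so v_5 = 6^{−1} = 2 (mod 11).
  v = [10, 6, 6, 9, 2].
Step 2: syndromes of r = [2, 8, 9, 7, 9] (all sums mod 11).
  S_0 = Σ v_i r_i = 10·2 + 6·8 + 6·9 + 9·7 + 2·9 = 203 ≡ 5.
  S_1 = Σ v_i α_i r_i = 10·3·2 + 6·8·8 + 6·7·9 + 9·9·7 + 2·4·9 = 1461 ≡ 9.
  α_i^2 mod 11 = [9, 9, 5, 4, 5].
  S_2 = Σ v_i α_i^2 r_i = 10·9·2 + 6·9·8 + 6·5·9 + 9·4·7 + 2·5·9 = 1224 ≡ 3.
  S = (5, 9, 3) ≠ 0, so r is not a codeword (an error is present).
Step 3: locate the error. For a single error e at position i, S_ℓ = v_i·e·α_i^ℓ, so α_err = S_1/S_0.
  S_0^{−1} = 5^{−1} = 9 (mod 11), so α_err = 9·9 = 81 ≡ 4 = α_5. Error position i = 5.
  Consistency check: S_2/S_1 = 3·5 = 15 ≡ 4 = α_err ✓ (single-error assumption holds).
Step 4: error magnitude e = S_0/v_5 = S_0·∏_{j≠5}(α_5 − α_j) = 5·6 = 30 ≡ 8 (mod 11).
Step 5: correct position 5: c_5 = r_5 − e = 9 − 8 ≡ 1 (mod 11). Hence c = [2, 8, 9, 7, 1].
  Check: interpolating c through the α_i gives m(x) = 5 + 10·x (degree < 2) with m(α_i) = c_i for every i, so c is indeed a codeword.


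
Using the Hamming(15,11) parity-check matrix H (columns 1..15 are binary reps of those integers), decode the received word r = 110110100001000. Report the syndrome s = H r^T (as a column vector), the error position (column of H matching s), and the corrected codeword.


s = (1, 0, 0, 1)^T, error position = 9, corrected codeword c = 110110101001000

Compute s = H r^T mod 2 one row at a time:
  s_1 = 0 + 0 + 0 + 0 + 1 + 0 + 0 + 0 = 1 ≡ 1 (mod 2).
  s_2 = 1 + 1 + 0 + 1 + 1 + 0 + 0 + 0 = 4 ≡ 0 (mod 2).
  s_3 = 1 + 0 + 0 + 1 + 0 + 0 + 0 + 0 = 2 ≡ 0 (mod 2).
  s_4 = 1 + 0 + 1 + 1 + 0 + 0 + 0 + 0 = 3 ≡ 1 (mod 2).
s = (1, 0, 0, 1)^T — this equals column 9 of H (binary 1001), so error is at position 9.
Correct: flip bit 9 of r = 110110100001000 to get c = 110110101001000.


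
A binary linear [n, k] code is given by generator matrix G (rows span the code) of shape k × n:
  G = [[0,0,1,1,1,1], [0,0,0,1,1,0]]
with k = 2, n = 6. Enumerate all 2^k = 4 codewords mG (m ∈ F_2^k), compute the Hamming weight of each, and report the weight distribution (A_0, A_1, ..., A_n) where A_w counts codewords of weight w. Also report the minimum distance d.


Weight distribution: A_0 = 1, A_2 = 2, A_4 = 1. Minimum distance d = 2.

Enumerate all 2^2 = 4 messages m ∈ F_2^2.
For each, compute codeword c = mG in F_2^6, then tally its weight.
  m = 00 → c = 000000, weight = 0.
  m = 10 → c = 001111, weight = 4.
  m = 01 → c = 000110, weight = 2.
  m = 11 → c = 001001, weight = 2.
Tally weights:
  weight 0: 1 codewords.
  weight 2: 2 codewords.
  weight 4: 1 codewords.
Minimum distance d = smallest w > 0 with A_w > 0 = 2.
Sanity: Σ A_w = 4 = 2^2 = 4 ✓.


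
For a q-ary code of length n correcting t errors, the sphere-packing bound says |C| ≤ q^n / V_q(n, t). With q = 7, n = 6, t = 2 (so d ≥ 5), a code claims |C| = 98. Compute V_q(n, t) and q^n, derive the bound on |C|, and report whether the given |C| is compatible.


V_q(n, t) = 577, q^n = 117649, Hamming bound = 203, |C| = 98 ≤ bound (satisfied).

Step 1: Compute V_q(n, t) = Σ_{j=0}^2 C(n, j) (q−1)^j.
  j = 0: C(6,0)·(6)^0 = 1·1 = 1.
  j = 1: C(6,1)·(6)^1 = 6·6 = 36.
  j = 2: C(6,2)·(6)^2 = 15·36 = 540.
  V_q(n, t) = 1 + 36 + 540 = 577.
Step 2: q^n = 7^6 = 117649.
Step 3: Hamming bound ⌊q^n / V_q(n,t)⌋ = ⌊117649/577⌋ = 203.
Step 4: Compare |C| = 98 to 203: satisfied.
The claimed |C| lies below the Hamming bound.


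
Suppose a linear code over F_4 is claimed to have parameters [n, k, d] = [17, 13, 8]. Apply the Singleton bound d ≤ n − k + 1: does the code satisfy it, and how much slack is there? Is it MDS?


Singleton RHS = n − k + 1 = 5, slack = -3, bound violated (no such code; not MDS).

Singleton bound: d ≤ n − k + 1.
Here n = 17, k = 13, so n − k + 1 = 5.
Given d = 8, check d ≤ 5: NO.
Slack = (n − k + 1) − d = -3.
The slack is negative: d = 8 exceeds n − k + 1 = 5 by 3, so the Singleton bound is violated and no linear [17, 13, 8]_4 code can exist. In particular it is not MDS (MDS requires d = n − k + 1 exactly).
Description: the claimed parameters are [17, 13, 8]_4; such a code would be impossible (violates the Singleton bound).


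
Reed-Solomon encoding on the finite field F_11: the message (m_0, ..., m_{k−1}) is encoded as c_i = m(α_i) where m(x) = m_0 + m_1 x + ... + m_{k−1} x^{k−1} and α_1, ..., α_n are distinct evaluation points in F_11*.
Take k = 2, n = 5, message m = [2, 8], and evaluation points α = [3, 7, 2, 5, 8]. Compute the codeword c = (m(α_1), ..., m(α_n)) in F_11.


c = [4, 3, 7, 9, 0]

Message polynomial: m(x) = 2 + 8·x (mod 11).
For each evaluation point α_i, compute m(α_i) mod 11:
  α_1 = 3: Horner steps 8 → 4, so m(3) = 4.
  α_2 = 7: Horner steps 8 → 3, so m(7) = 3.
  α_3 = 2: Horner steps 8 → 7, so m(2) = 7.
  α_4 = 5: Horner steps 8 → 9, so m(5) = 9.
  α_5 = 8: Horner steps 8 → 0, so m(8) = 0.
Codeword c = [4, 3, 7, 9, 0] ∈ F_11^5.


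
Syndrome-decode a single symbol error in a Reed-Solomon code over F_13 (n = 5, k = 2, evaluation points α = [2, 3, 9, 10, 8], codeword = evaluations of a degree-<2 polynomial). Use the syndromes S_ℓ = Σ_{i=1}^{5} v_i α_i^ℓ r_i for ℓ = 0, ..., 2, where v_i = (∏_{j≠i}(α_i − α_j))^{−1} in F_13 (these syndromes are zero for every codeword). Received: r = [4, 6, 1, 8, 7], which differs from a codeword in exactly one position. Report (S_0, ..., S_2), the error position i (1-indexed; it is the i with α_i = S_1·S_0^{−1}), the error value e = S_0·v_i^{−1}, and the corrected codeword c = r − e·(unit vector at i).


S = (9, 1, 3), error at position 2, error magnitude e = 8, c = [4, 11, 1, 8, 7].

Step 1: column multipliers v_i = (∏_{j≠i}(α_i − α_j))^{−1} mod 13.
  i = 1 (α = 2): (2−3)(2−9)(2−10)(2−8) = (−1)·(−7)·(−8)·(−6) = 336 ≡ 11, so v_1 = 11^{−1} = 6 (mod 13).
  i = 2 (α = 3): (3−2)(3−9)(3−10)(3−8) = 1·(−6)·(−7)·(−5) = −210 ≡ 11, so v_2 = 11^{−1} = 6 (mod 13).
  i = 3 (α = 9): (9−2)(9−3)(9−10)(9−8) = 7·6·(−1)·1 = −42 ≡ 10, so v_3 = 10^{−1} = 4 (mod 13).
  i = 4 (α = 10): (10−2)(10−3)(10−9)(10−8) = 8·7·1·2 = 112 ≡ 8, so v_4 = 8^{−1} = 5 (mod 13).
  i = 5 (α = 8): (8−2)(8−3)(8−9)(8−10) = 6·5·(−1)·(−2) = 60 ≡ 8, so v_5 = 8^{−1} = 5 (mod 13).
  v = [6, 6, 4, 5, 5].
Step 2: syndromes of r = [4, 6, 1, 8, 7] (all sums mod 13).
  S_0 = Σ v_i r_i = 6·4 + 6·6 + 4·1 + 5·8 + 5·7 = 139 ≡ 9.
  S_1 = Σ v_i α_i r_i = 6·2·4 + 6·3·6 + 4·9·1 + 5·10·8 + 5·8·7 = 872 ≡ 1.
  α_i^2 mod 13 = [4, 9, 3, 9, 12].
  S_2 = Σ v_i α_i^2 r_i = 6·4·4 + 6·9·6 + 4·3·1 + 5·9·8 + 5·12·7 = 1212 ≡ 3.
  S = (9, 1, 3) ≠ 0, so r is not a codeword (an error is present).
Step 3: locate the error. For a single error e at position i, S_ℓ = v_i·e·α_i^ℓ, so α_err = S_1/S_0.
  S_0^{−1} = 9^{−1} = 3 (mod 13), so α_err = 1·3 = 3 ≡ 3 = α_2. Error position i = 2.
  Consistency check: S_2/S_1 = 3·1 = 3 ≡ 3 = α_err ✓ (single-error assumption holds).
Step 4: error magnitude e = S_0/v_2 = S_0·∏_{j≠2}(α_2 − α_j) = 9·11 = 99 ≡ 8 (mod 13).
Step 5: correct position 2: c_2 = r_2 − e = 6 − 8 ≡ 11 (mod 13). Hence c = [4, 11, 1, 8, 7].
  Check: interpolating c through the α_i gives m(x) = 3 + 7·x (degree < 2) with m(α_i) = c_i for every i, so c is indeed a codeword.


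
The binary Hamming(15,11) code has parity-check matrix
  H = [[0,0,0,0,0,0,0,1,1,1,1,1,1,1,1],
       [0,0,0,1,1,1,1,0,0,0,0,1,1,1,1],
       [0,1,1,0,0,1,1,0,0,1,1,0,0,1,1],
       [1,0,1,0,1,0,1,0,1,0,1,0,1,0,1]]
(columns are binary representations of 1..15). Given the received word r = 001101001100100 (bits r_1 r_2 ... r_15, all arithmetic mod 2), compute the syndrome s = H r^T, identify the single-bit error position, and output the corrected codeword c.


s = (1, 1, 1, 1)^T, error position = 15, corrected codeword c = 001101001100101

Compute s = H r^T mod 2 one row at a time:
  s_1 = 0 + 1 + 1 + 0 + 0 + 1 + 0 + 0 = 3 ≡ 1 (mod 2).
  s_2 = 1 + 0 + 1 + 0 + 0 + 1 + 0 + 0 = 3 ≡ 1 (mod 2).
  s_3 = 0 + 1 + 1 + 0 + 1 + 0 + 0 + 0 = 3 ≡ 1 (mod 2).
  s_4 = 0 + 1 + 0 + 0 + 1 + 0 + 1 + 0 = 3 ≡ 1 (mod 2).
s = (1, 1, 1, 1)^T — this equals column 15 of H (binary 1111), so error is at position 15.
Correct: flip bit 15 of r = 001101001100100 to get c = 001101001100101.


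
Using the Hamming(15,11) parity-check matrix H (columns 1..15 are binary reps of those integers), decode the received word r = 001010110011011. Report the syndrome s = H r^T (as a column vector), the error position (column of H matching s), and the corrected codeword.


s = (1, 1, 1, 1)^T, error position = 15, corrected codeword c = 001010110011010

Compute s = H r^T mod 2 one row at a time:
  s_1 = 1 + 0 + 0 + 1 + 1 + 0 + 1 + 1 = 5 ≡ 1 (mod 2).
  s_2 = 0 + 1 + 0 + 1 + 1 + 0 + 1 + 1 = 5 ≡ 1 (mod 2).
  s_3 = 0 + 1 + 0 + 1 + 0 + 1 + 1 + 1 = 5 ≡ 1 (mod 2).
  s_4 = 0 + 1 + 1 + 1 + 0 + 1 + 0 + 1 = 5 ≡ 1 (mod 2).
s = (1, 1, 1, 1)^T — this equals column 15 of H (binary 1111), so error is at position 15.
Correct: flip bit 15 of r = 001010110011011 to get c = 001010110011010.


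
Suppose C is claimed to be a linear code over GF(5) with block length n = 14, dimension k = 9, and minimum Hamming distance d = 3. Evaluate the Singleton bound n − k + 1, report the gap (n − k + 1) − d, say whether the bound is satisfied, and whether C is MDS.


Singleton RHS = n − k + 1 = 6, slack = 3, bound satisfied, not MDS.

Singleton bound: d ≤ n − k + 1.
Here n = 14, k = 9, so n − k + 1 = 6.
Given d = 3, check d ≤ 6: YES.
Slack = (n − k + 1) − d = 3.
The code is NOT MDS (slack = 3 > 0).
Description: the claimed parameters are [14, 9, 3]_5; such a code would be non-MDS.


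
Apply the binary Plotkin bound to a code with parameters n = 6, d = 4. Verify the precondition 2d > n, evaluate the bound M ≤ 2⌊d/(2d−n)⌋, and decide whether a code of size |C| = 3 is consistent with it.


Plotkin bound M ≤ 4; given |C| = 3 ≤ bound (satisfied).

Check applicability: 2d = 8, n = 6.
2d − n = 2 > 0, so Plotkin applies.
Compute d/(2d−n) = 4/2 ≈ 2.0000.
⌊d/(2d−n)⌋ = 2.
Plotkin bound: M ≤ 2·2 = 4.
Given |C| = 3, check: satisfied.
This |C| is below the Plotkin bound.


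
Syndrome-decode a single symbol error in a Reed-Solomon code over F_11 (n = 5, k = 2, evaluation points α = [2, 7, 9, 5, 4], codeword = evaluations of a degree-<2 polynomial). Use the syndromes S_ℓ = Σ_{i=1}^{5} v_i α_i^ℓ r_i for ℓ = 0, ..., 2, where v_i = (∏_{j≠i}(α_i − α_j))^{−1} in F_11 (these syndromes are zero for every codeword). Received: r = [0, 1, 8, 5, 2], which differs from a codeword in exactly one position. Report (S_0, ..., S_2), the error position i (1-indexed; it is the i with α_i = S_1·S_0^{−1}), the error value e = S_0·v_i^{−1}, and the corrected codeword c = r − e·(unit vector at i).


S = (2, 8, 10), error at position 5, error magnitude e = 6, c = [0, 1, 8, 5, 7].

Step 1: column multipliers v_i = (∏_{j≠i}(α_i − α_j))^{−1} mod 11.
  i = 1 (α = 2): (2−7)(2−9)(2−5)(2−4) = (−5)·(−7)·(−3)·(−2) = 210 ≡ 1, so v_1 = 1^{−1} = 1 (mod 11).
  i = 2 (α = 7): (7−2)(7−9)(7−5)(7−4) = 5·(−2)·2·3 = −60 ≡ 6, so v_2 = 6^{−1} = 2 (mod 11).
  i = 3 (α = 9): (9−2)(9−7)(9−5)(9−4) = 7·2·4·5 = 280 ≡ 5, so v_3 = 5^{−1} = 9 (mod 11).
  i = 4 (α = 5): (5−2)(5−7)(5−9)(5−4) = 3·(−2)·(−4)·1 = 24 ≡ 2, so v_4 = 2^{−1} = 6 (mod 11).
  i = 5 (α = 4): (4−2)(4−7)(4−9)(4−5) = 2·(−3)·(−5)·(−1) = −30 ≡ 3, so v_5 = 3^{−1} = 4 (mod 11).
  v = [1, 2, 9, 6, 4].
Step 2: syndromes of r = [0, 1, 8, 5, 2] (all sums mod 11).
  S_0 = Σ v_i r_i = 1·0 + 2·1 + 9·8 + 6·5 + 4·2 = 112 ≡ 2.
  S_1 = Σ v_i α_i r_i = 1·2·0 + 2·7·1 + 9·9·8 + 6·5·5 + 4·4·2 = 844 ≡ 8.
  α_i^2 mod 11 = [4, 5, 4, 3, 5].
  S_2 = Σ v_i α_i^2 r_i = 1·4·0 + 2·5·1 + 9·4·8 + 6·3·5 + 4·5·2 = 428 ≡ 10.
  S = (2, 8, 10) ≠ 0, so r is not a codeword (an error is present).
Step 3: locate the error. For a single error e at position i, S_ℓ = v_i·e·α_i^ℓ, so α_err = S_1/S_0.
  S_0^{−1} = 2^{−1} = 6 (mod 11), so α_err = 8·6 = 48 ≡ 4 = α_5. Error position i = 5.
  Consistency check: S_2/S_1 = 10·7 = 70 ≡ 4 = α_err ✓ (single-error assumption holds).
Step 4: error magnitude e = S_0/v_5 = S_0·∏_{j≠5}(α_5 − α_j) = 2·3 = 6 ≡ 6 (mod 11).
Step 5: correct position 5: c_5 = r_5 − e = 2 − 6 ≡ 7 (mod 11). Hence c = [0, 1, 8, 5, 7].
  Check: interpolating c through the α_i gives m(x) = 4 + 9·x (degree < 2) with m(α_i) = c_i for every i, so c is indeed a codeword.


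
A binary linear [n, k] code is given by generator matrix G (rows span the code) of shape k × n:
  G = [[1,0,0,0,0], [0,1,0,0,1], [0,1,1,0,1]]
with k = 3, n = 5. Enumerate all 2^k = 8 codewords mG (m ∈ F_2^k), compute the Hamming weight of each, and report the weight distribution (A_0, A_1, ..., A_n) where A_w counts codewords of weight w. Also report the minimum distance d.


Weight distribution: A_0 = 1, A_1 = 2, A_2 = 2, A_3 = 2, A_4 = 1. Minimum distance d = 1.

Enumerate all 2^3 = 8 messages m ∈ F_2^3.
For each, compute codeword c = mG in F_2^5, then tally its weight.
  m = 000 → c = 00000, weight = 0.
  m = 100 → c = 10000, weight = 1.
  m = 010 → c = 01001, weight = 2.
  m = 110 → c = 11001, weight = 3.
  m = 001 → c = 01101, weight = 3.
  m = 101 → c = 11101, weight = 4.
  m = 011 → c = 00100, weight = 1.
  m = 111 → c = 10100, weight = 2.
Tally weights:
  weight 0: 1 codewords.
  weight 1: 2 codewords.
  weight 2: 2 codewords.
  weight 3: 2 codewords.
  weight 4: 1 codewords.
Minimum distance d = smallest w > 0 with A_w > 0 = 1.
Sanity: Σ A_w = 8 = 2^3 = 8 ✓.


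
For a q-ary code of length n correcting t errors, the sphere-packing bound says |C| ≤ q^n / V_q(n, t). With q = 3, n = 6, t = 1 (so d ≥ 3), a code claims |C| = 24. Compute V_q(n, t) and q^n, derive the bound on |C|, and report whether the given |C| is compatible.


V_q(n, t) = 13, q^n = 729, Hamming bound = 56, |C| = 24 ≤ bound (satisfied).

Step 1: Compute V_q(n, t) = Σ_{j=0}^1 C(n, j) (q−1)^j.
  j = 0: C(6,0)·(2)^0 = 1·1 = 1.
  j = 1: C(6,1)·(2)^1 = 6·2 = 12.
  V_q(n, t) = 1 + 12 = 13.
Step 2: q^n = 3^6 = 729.
Step 3: Hamming bound ⌊q^n / V_q(n,t)⌋ = ⌊729/13⌋ = 56.
Step 4: Compare |C| = 24 to 56: satisfied.
The claimed |C| lies below the Hamming bound.


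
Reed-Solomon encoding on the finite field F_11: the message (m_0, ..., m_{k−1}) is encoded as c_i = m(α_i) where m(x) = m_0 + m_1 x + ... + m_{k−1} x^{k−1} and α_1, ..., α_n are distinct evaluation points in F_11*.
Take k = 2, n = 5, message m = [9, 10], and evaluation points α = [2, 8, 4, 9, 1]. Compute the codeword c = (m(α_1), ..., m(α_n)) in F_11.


c = [7, 1, 5, 0, 8]

Message polynomial: m(x) = 9 + 10·x (mod 11).
For each evaluation point α_i, compute m(α_i) mod 11:
  α_1 = 2: Horner steps 10 → 7, so m(2) = 7.
  α_2 = 8: Horner steps 10 → 1, so m(8) = 1.
  α_3 = 4: Horner steps 10 → 5, so m(4) = 5.
  α_4 = 9: Horner steps 10 → 0, so m(9) = 0.
  α_5 = 1: Horner steps 10 → 8, so m(1) = 8.
Codeword c = [7, 1, 5, 0, 8] ∈ F_11^5.


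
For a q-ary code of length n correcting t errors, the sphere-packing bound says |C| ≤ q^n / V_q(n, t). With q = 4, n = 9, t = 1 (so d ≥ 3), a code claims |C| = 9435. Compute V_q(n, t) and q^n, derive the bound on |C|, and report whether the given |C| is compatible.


V_q(n, t) = 28, q^n = 262144, Hamming bound = 9362, |C| = 9435 > bound (violated).

Step 1: Compute V_q(n, t) = Σ_{j=0}^1 C(n, j) (q−1)^j.
  j = 0: C(9,0)·(3)^0 = 1·1 = 1.
  j = 1: C(9,1)·(3)^1 = 9·3 = 27.
  V_q(n, t) = 1 + 27 = 28.
Step 2: q^n = 4^9 = 262144.
Step 3: Hamming bound ⌊q^n / V_q(n,t)⌋ = ⌊262144/28⌋ = 9362.
Step 4: Compare |C| = 9435 to 9362: violated.
The claimed |C| lies above the Hamming bound, so no 4-ary code of length 9 with d ≥ 3 can have 9435 codewords.


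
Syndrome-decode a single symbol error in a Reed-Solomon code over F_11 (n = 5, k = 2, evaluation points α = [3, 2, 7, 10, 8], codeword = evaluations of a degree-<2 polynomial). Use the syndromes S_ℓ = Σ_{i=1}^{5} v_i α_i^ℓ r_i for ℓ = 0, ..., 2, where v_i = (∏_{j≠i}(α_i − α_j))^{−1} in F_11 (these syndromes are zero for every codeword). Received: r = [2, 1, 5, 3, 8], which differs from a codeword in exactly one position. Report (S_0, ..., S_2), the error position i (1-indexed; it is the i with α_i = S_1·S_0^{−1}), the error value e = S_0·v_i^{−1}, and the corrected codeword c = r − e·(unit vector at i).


S = (3, 9, 5), error at position 1, error magnitude e = 9, c = [4, 1, 5, 3, 8].

Step 1: column multipliers v_i = (∏_{j≠i}(α_i − α_j))^{−1} mod 11.
  i = 1 (α = 3): (3−2)(3−7)(3−10)(3−8) = 1·(−4)·(−7)·(−5) = −140 ≡ 3, so v_1 = 3^{−1} = 4 (mod 11).
  i = 2 (α = 2): (2−3)(2−7)(2−10)(2−8) = (−1)·(−5)·(−8)·(−6) = 240 ≡ 9, so v_2 = 9^{−1} = 5 (mod 11).
  i = 3 (α = 7): (7−3)(7−2)(7−10)(7−8) = 4·5·(−3)·(−1) = 60 ≡ 5, so v_3 = 5^{−1} = 9 (mod 11).
  i = 4 (α = 10): (10−3)(10−2)(10−7)(10−8) = 7·8·3·2 = 336 ≡ 6, so v_4 = 6^{−1} = 2 (mod 11).
  i = 5 (α = 8): (8−3)(8−2)(8−7)(8−10) = 5·6·1·(−2) = −60 ≡ 6, so v_5 = 6^{−1} = 2 (mod 11).
  v = [4, 5, 9, 2, 2].
Step 2: syndromes of r = [2, 1, 5, 3, 8] (all sums mod 11).
  S_0 = Σ v_i r_i = 4·2 + 5·1 + 9·5 + 2·3 + 2·8 = 80 ≡ 3.
  S_1 = Σ v_i α_i r_i = 4·3·2 + 5·2·1 + 9·7·5 + 2·10·3 + 2·8·8 = 537 ≡ 9.
  α_i^2 mod 11 = [9, 4, 5, 1, 9].
  S_2 = Σ v_i α_i^2 r_i = 4·9·2 + 5·4·1 + 9·5·5 + 2·1·3 + 2·9·8 = 467 ≡ 5.
  S = (3, 9, 5) ≠ 0, so r is not a codeword (an error is present).
Step 3: locate the error. For a single error e at position i, S_ℓ = v_i·e·α_i^ℓ, so α_err = S_1/S_0.
  S_0^{−1} = 3^{−1} = 4 (mod 11), so α_err = 9·4 = 36 ≡ 3 = α_1. Error position i = 1.
  Consistency check: S_2/S_1 = 5·5 = 25 ≡ 3 = α_err ✓ (single-error assumption holds).
Step 4: error magnitude e = S_0/v_1 = S_0·∏_{j≠1}(α_1 − α_j) = 3·3 = 9 ≡ 9 (mod 11).
Step 5: correct position 1: c_1 = r_1 − e = 2 − 9 ≡ 4 (mod 11). Hence c = [4, 1, 5, 3, 8].
  Check: interpolating c through the α_i gives m(x) = 6 + 3·x (degree < 2) with m(α_i) = c_i for every i, so c is indeed a codeword.


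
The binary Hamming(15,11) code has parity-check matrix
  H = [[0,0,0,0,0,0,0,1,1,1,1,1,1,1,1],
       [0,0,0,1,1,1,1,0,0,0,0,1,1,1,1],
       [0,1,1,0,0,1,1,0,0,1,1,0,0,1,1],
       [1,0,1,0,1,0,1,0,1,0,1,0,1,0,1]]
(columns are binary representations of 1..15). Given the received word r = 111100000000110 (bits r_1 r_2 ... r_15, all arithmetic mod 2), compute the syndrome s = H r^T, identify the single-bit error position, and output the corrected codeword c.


s = (0, 1, 1, 1)^T, error position = 7, corrected codeword c = 111100100000110

Compute s = H r^T mod 2 one row at a time:
  s_1 = 0 + 0 + 0 + 0 + 0 + 1 + 1 + 0 = 2 ≡ 0 (mod 2).
  s_2 = 1 + 0 + 0 + 0 + 0 + 1 + 1 + 0 = 3 ≡ 1 (mod 2).
  s_3 = 1 + 1 + 0 + 0 + 0 + 0 + 1 + 0 = 3 ≡ 1 (mod 2).
  s_4 = 1 + 1 + 0 + 0 + 0 + 0 + 1 + 0 = 3 ≡ 1 (mod 2).
s = (0, 1, 1, 1)^T — this equals column 7 of H (binary 0111), so error is at position 7.
Correct: flip bit 7 of r = 111100000000110 to get c = 111100100000110.


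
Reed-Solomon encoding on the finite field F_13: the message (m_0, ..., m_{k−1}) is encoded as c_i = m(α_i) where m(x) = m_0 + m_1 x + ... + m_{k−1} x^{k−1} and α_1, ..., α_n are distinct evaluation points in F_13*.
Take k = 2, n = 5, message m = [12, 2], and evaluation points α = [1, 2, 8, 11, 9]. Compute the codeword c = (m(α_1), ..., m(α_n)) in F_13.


c = [1, 3, 2, 8, 4]

Message polynomial: m(x) = 12 + 2·x (mod 13).
For each evaluation point α_i, compute m(α_i) mod 13:
  α_1 = 1: Horner steps 2 → 1, so m(1) = 1.
  α_2 = 2: Horner steps 2 → 3, so m(2) = 3.
  α_3 = 8: Horner steps 2 → 2, so m(8) = 2.
  α_4 = 11: Horner steps 2 → 8, so m(11) = 8.
  α_5 = 9: Horner steps 2 → 4, so m(9) = 4.
Codeword c = [1, 3, 2, 8, 4] ∈ F_13^5.


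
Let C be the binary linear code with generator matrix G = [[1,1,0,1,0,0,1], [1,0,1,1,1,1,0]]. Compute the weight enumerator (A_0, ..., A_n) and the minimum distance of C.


Weight distribution: A_0 = 1, A_4 = 1, A_5 = 2. Minimum distance d = 4.

Enumerate all 2^2 = 4 messages m ∈ F_2^2.
For each, compute codeword c = mG in F_2^7, then tally its weight.
  m = 00 → c = 0000000, weight = 0.
  m = 10 → c = 1101001, weight = 4.
  m = 01 → c = 1011110, weight = 5.
  m = 11 → c = 0110111, weight = 5.
Tally weights:
  weight 0: 1 codewords.
  weight 4: 1 codewords.
  weight 5: 2 codewords.
Minimum distance d = smallest w > 0 with A_w > 0 = 4.
Sanity: Σ A_w = 4 = 2^2 = 4 ✓.


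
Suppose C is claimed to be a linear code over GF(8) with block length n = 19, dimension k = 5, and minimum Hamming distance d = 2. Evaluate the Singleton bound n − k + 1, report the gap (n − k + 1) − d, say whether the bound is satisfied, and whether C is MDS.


Singleton RHS = n − k + 1 = 15, slack = 13, bound satisfied, not MDS.

Singleton bound: d ≤ n − k + 1.
Here n = 19, k = 5, so n − k + 1 = 15.
Given d = 2, check d ≤ 15: YES.
Slack = (n − k + 1) − d = 13.
The code is NOT MDS (slack = 13 > 0).
Description: the claimed parameters are [19, 5, 2]_8; such a code would be non-MDS.


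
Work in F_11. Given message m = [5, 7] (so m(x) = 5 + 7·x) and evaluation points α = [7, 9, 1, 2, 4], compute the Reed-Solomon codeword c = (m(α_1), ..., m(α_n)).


c = [10, 2, 1, 8, 0]

Message polynomial: m(x) = 5 + 7·x (mod 11).
For each evaluation point α_i, compute m(α_i) mod 11:
  α_1 = 7: Horner steps 7 → 10, so m(7) = 10.
  α_2 = 9: Horner steps 7 → 2, so m(9) = 2.
  α_3 = 1: Horner steps 7 → 1, so m(1) = 1.
  α_4 = 2: Horner steps 7 → 8, so m(2) = 8.
  α_5 = 4: Horner steps 7 → 0, so m(4) = 0.
Codeword c = [10, 2, 1, 8, 0] ∈ F_11^5.


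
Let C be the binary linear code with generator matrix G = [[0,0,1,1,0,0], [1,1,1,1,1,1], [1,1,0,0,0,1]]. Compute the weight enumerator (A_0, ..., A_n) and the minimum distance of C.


Weight distribution: A_0 = 1, A_1 = 1, A_2 = 1, A_3 = 2, A_4 = 1, A_5 = 1, A_6 = 1. Minimum distance d = 1.

Enumerate all 2^3 = 8 messages m ∈ F_2^3.
For each, compute codeword c = mG in F_2^6, then tally its weight.
  m = 000 → c = 000000, weight = 0.
  m = 100 → c = 001100, weight = 2.
  m = 010 → c = 111111, weight = 6.
  m = 110 → c = 110011, weight = 4.
  m = 001 → c = 110001, weight = 3.
  m = 101 → c = 111101, weight = 5.
  m = 011 → c = 001110, weight = 3.
  m = 111 → c = 000010, weight = 1.
Tally weights:
  weight 0: 1 codewords.
  weight 1: 1 codewords.
  weight 2: 1 codewords.
  weight 3: 2 codewords.
  weight 4: 1 codewords.
  weight 5: 1 codewords.
  weight 6: 1 codewords.
Minimum distance d = smallest w > 0 with A_w > 0 = 1.
Sanity: Σ A_w = 8 = 2^3 = 8 ✓.


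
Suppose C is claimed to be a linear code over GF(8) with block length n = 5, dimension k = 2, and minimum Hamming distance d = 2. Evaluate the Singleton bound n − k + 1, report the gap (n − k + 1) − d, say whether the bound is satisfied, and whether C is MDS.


Singleton RHS = n − k + 1 = 4, slack = 2, bound satisfied, not MDS.

Singleton bound: d ≤ n − k + 1.
Here n = 5, k = 2, so n − k + 1 = 4.
Given d = 2, check d ≤ 4: YES.
Slack = (n − k + 1) − d = 2.
The code is NOT MDS (slack = 2 > 0).
Description: the claimed parameters are [5, 2, 2]_8; such a code would be non-MDS.


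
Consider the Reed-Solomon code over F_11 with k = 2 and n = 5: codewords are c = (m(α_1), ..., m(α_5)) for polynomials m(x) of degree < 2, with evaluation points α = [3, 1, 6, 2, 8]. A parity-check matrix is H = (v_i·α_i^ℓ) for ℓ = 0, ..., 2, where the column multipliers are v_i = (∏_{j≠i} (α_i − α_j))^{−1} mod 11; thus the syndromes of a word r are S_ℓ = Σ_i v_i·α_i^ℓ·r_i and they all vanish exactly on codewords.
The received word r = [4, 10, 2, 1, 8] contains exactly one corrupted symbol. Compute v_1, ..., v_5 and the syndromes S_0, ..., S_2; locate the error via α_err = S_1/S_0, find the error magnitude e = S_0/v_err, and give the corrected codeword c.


S = (3, 3, 3), error at position 2, error magnitude e = 1, c = [4, 9, 2, 1, 8].

Step 1: column multipliers v_i = (∏_{j≠i}(α_i − α_j))^{−1} mod 11.
  i = 1 (α = 3): (3−1)(3−6)(3−2)(3−8) = 2·(−3)·1·(−5) = 30 ≡ 8, so v_1 = 8^{−1} = 7 (mod 11).
  i = 2 (α = 1): (1−3)(1−6)(1−2)(1−8) = (−2)·(−5)·(−1)·(−7) = 70 ≡ 4, so v_2 = 4^{−1} = 3 (mod 11).
  i = 3 (α = 6): (6−3)(6−1)(6−2)(6−8) = 3·5·4·(−2) = −120 ≡ 1, so v_3 = 1^{−1} = 1 (mod 11).
  i = 4 (α = 2): (2−3)(2−1)(2−6)(2−8) = (−1)·1·(−4)·(−6) = −24 ≡ 9, so v_4 = 9^{−1} = 5 (mod 11).
  i = 5 (α = 8): (8−3)(8−1)(8−6)(8−2) = 5·7·2·6 = 420 ≡ 2, so v_5 = 2^{−1} = 6 (mod 11).
  v = [7, 3, 1, 5, 6].
Step 2: syndromes of r = [4, 10, 2, 1, 8] (all sums mod 11).
  S_0 = Σ v_i r_i = 7·4 + 3·10 + 1·2 + 5·1 + 6·8 = 113 ≡ 3.
  S_1 = Σ v_i α_i r_i = 7·3·4 + 3·1·10 + 1·6·2 + 5·2·1 + 6·8·8 = 520 ≡ 3.
  α_i^2 mod 11 = [9, 1, 3, 4, 9].
  S_2 = Σ v_i α_i^2 r_i = 7·9·4 + 3·1·10 + 1·3·2 + 5·4·1 + 6·9·8 = 740 ≡ 3.
  S = (3, 3, 3) ≠ 0, so r is not a codeword (an error is present).
Step 3: locate the error. For a single error e at position i, S_ℓ = v_i·e·α_i^ℓ, so α_err = S_1/S_0.
  S_0^{−1} = 3^{−1} = 4 (mod 11), so α_err = 3·4 = 12 ≡ 1 = α_2. Error position i = 2.
  Consistency check: S_2/S_1 = 3·4 = 12 ≡ 1 = α_err ✓ (single-error assumption holds).
Step 4: error magnitude e = S_0/v_2 = S_0·∏_{j≠2}(α_2 − α_j) = 3·4 = 12 ≡ 1 (mod 11).
Step 5: correct position 2: c_2 = r_2 − e = 10 − 1 ≡ 9 (mod 11). Hence c = [4, 9, 2, 1, 8].
  Check: interpolating c through the α_i gives m(x) = 6 + 3·x (degree < 2) with m(α_i) = c_i for every i, so c is indeed a codeword.


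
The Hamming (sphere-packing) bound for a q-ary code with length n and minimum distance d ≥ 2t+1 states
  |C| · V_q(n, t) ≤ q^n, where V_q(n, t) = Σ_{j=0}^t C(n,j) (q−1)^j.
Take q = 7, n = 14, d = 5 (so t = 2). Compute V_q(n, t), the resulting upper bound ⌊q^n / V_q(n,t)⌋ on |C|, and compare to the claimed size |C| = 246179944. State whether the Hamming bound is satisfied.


V_q(n, t) = 3361, q^n = 678223072849, Hamming bound = 201792047, |C| = 246179944 > bound (violated).

Step 1: Compute V_q(n, t) = Σ_{j=0}^2 C(n, j) (q−1)^j.
  j = 0: C(14,0)·(6)^0 = 1·1 = 1.
  j = 1: C(14,1)·(6)^1 = 14·6 = 84.
  j = 2: C(14,2)·(6)^2 = 91·36 = 3276.
  V_q(n, t) = 1 + 84 + 3276 = 3361.
Step 2: q^n = 7^14 = 678223072849.
Step 3: Hamming bound ⌊q^n / V_q(n,t)⌋ = ⌊678223072849/3361⌋ = 201792047.
Step 4: Compare |C| = 246179944 to 201792047: violated.
The claimed |C| lies above the Hamming bound, so no 7-ary code of length 14 with d ≥ 5 can have 246179944 codewords.


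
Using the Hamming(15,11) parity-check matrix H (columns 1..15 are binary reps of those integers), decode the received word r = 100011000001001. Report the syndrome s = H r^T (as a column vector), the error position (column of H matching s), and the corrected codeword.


s = (0, 0, 0, 1)^T, error position = 1, corrected codeword c = 000011000001001

Compute s = H r^T mod 2 one row at a time:
  s_1 = 0 + 0 + 0 + 0 + 1 + 0 + 0 + 1 = 2 ≡ 0 (mod 2).
  s_2 = 0 + 1 + 1 + 0 + 1 + 0 + 0 + 1 = 4 ≡ 0 (mod 2).
  s_3 = 0 + 0 + 1 + 0 + 0 + 0 + 0 + 1 = 2 ≡ 0 (mod 2).
  s_4 = 1 + 0 + 1 + 0 + 0 + 0 + 0 + 1 = 3 ≡ 1 (mod 2).
s = (0, 0, 0, 1)^T — this equals column 1 of H (binary 0001), so error is at position 1.
Correct: flip bit 1 of r = 100011000001001 to get c = 000011000001001.


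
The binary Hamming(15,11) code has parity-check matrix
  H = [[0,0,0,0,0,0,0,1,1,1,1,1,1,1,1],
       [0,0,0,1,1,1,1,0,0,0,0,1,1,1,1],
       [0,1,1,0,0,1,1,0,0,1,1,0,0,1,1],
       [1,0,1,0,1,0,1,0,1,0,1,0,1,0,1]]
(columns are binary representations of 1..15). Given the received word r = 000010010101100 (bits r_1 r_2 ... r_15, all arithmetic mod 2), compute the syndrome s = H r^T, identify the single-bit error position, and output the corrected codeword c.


s = (0, 1, 1, 0)^T, error position = 6, corrected codeword c = 000011010101100

Compute s = H r^T mod 2 one row at a time:
  s_1 = 1 + 0 + 1 + 0 + 1 + 1 + 0 + 0 = 4 ≡ 0 (mod 2).
  s_2 = 0 + 1 + 0 + 0 + 1 + 1 + 0 + 0 = 3 ≡ 1 (mod 2).
  s_3 = 0 + 0 + 0 + 0 + 1 + 0 + 0 + 0 = 1 ≡ 1 (mod 2).
  s_4 = 0 + 0 + 1 + 0 + 0 + 0 + 1 + 0 = 2 ≡ 0 (mod 2).
s = (0, 1, 1, 0)^T — this equals column 6 of H (binary 0110), so error is at position 6.
Correct: flip bit 6 of r = 000010010101100 to get c = 000011010101100.


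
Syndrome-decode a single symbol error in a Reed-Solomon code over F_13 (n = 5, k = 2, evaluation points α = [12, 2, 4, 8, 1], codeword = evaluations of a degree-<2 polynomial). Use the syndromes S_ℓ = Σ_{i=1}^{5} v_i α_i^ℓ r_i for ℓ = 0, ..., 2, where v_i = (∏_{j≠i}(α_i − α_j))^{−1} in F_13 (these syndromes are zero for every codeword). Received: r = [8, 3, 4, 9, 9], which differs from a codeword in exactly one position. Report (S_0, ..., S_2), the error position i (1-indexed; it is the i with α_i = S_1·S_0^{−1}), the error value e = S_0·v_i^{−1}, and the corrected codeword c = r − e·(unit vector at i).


S = (4, 6, 9), error at position 4, error magnitude e = 3, c = [8, 3, 4, 6, 9].

Step 1: column multipliers v_i = (∏_{j≠i}(α_i − α_j))^{−1} mod 13.
  i = 1 (α = 12): (12−2)(12−4)(12−8)(12−1) = 10·8·4·11 = 3520 ≡ 10, so v_1 = 10^{−1} = 4 (mod 13).
  i = 2 (α = 2): (2−12)(2−4)(2−8)(2−1) = (−10)·(−2)·(−6)·1 = −120 ≡ 10, so v_2 = 10^{−1} = 4 (mod 13).
  i = 3 (α = 4): (4−12)(4−2)(4−8)(4−1) = (−8)·2·(−4)·3 = 192 ≡ 10, so v_3 = 10^{−1} = 4 (mod 13).
  i = 4 (α = 8): (8−12)(8−2)(8−4)(8−1) = (−4)·6·4·7 = −672 ≡ 4, so v_4 = 4^{−1} = 10 (mod 13).
  i = 5 (α = 1): (1−12)(1−2)(1−4)(1−8) = (−11)·(−1)·(−3)·(−7) = 231 ≡ 10, so v_5 = 10^{−1} = 4 (mod 13).
  v = [4, 4, 4, 10, 4].
Step 2: syndromes of r = [8, 3, 4, 9, 9] (all sums mod 13).
  S_0 = Σ v_i r_i = 4·8 + 4·3 + 4·4 + 10·9 + 4·9 = 186 ≡ 4.
  S_1 = Σ v_i α_i r_i = 4·12·8 + 4·2·3 + 4·4·4 + 10·8·9 + 4·1·9 = 1228 ≡ 6.
  α_i^2 mod 13 = [1, 4, 3, 12, 1].
  S_2 = Σ v_i α_i^2 r_i = 4·1·8 + 4·4·3 + 4·3·4 + 10·12·9 + 4·1·9 = 1244 ≡ 9.
  S = (4, 6, 9) ≠ 0, so r is not a codeword (an error is present).
Step 3: locate the error. For a single error e at position i, S_ℓ = v_i·e·α_i^ℓ, so α_err = S_1/S_0.
  S_0^{−1} = 4^{−1} = 10 (mod 13), so α_err = 6·10 = 60 ≡ 8 = α_4. Error position i = 4.
  Consistency check: S_2/S_1 = 9·11 = 99 ≡ 8 = α_err ✓ (single-error assumption holds).
Step 4: error magnitude e = S_0/v_4 = S_0·∏_{j≠4}(α_4 − α_j) = 4·4 = 16 ≡ 3 (mod 13).
Step 5: correct position 4: c_4 = r_4 − e = 9 − 3 ≡ 6 (mod 13). Hence c = [8, 3, 4, 6, 9].
  Check: interpolating c through the α_i gives m(x) = 2 + 7·x (degree < 2) with m(α_i) = c_i for every i, so c is indeed a codeword.


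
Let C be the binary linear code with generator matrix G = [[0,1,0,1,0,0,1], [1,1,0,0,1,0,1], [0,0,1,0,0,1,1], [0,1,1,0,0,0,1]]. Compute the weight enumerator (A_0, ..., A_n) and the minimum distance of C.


Weight distribution: A_0 = 1, A_2 = 2, A_3 = 6, A_4 = 3, A_5 = 2, A_6 = 2. Minimum distance d = 2.

Enumerate all 2^4 = 16 messages m ∈ F_2^4.
For each, compute codeword c = mG in F_2^7, then tally its weight.
  m = 0000 → c = 0000000, weight = 0.
  m = 1000 → c = 0101001, weight = 3.
  m = 0100 → c = 1100101, weight = 4.
  m = 1100 → c = 1001100, weight = 3.
  m = 0010 → c = 0010011, weight = 3.
  m = 1010 → c = 0111010, weight = 4.
  m = 0110 → c = 1110110, weight = 5.
  m = 1110 → c = 1011111, weight = 6.
  m = 0001 → c = 0110001, weight = 3.
  m = 1001 → c = 0011000, weight = 2.
  m = 0101 → c = 1010100, weight = 3.
  m = 1101 → c = 1111101, weight = 6.
  m = 0011 → c = 0100010, weight = 2.
  m = 1011 → c = 0001011, weight = 3.
  m = 0111 → c = 1000111, weight = 4.
  m = 1111 → c = 1101110, weight = 5.
Tally weights:
  weight 0: 1 codewords.
  weight 2: 2 codewords.
  weight 3: 6 codewords.
  weight 4: 3 codewords.
  weight 5: 2 codewords.
  weight 6: 2 codewords.
Minimum distance d = smallest w > 0 with A_w > 0 = 2.
Sanity: Σ A_w = 16 = 2^4 = 16 ✓.


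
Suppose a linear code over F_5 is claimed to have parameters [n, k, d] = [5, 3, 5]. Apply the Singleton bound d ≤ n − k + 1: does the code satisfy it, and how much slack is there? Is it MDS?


Singleton RHS = n − k + 1 = 3, slack = -2, bound violated (no such code; not MDS).

Singleton bound: d ≤ n − k + 1.
Here n = 5, k = 3, so n − k + 1 = 3.
Given d = 5, check d ≤ 3: NO.
Slack = (n − k + 1) − d = -2.
The slack is negative: d = 5 exceeds n − k + 1 = 3 by 2, so the Singleton bound is violated and no linear [5, 3, 5]_5 code can exist. In particular it is not MDS (MDS requires d = n − k + 1 exactly).
Description: the claimed parameters are [5, 3, 5]_5; such a code would be impossible (violates the Singleton bound).


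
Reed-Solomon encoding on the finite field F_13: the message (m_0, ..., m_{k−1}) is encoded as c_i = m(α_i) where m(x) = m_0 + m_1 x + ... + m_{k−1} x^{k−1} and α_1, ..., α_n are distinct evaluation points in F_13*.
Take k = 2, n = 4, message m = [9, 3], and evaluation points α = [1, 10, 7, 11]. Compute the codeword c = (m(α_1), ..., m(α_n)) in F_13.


c = [12, 0, 4, 3]

Message polynomial: m(x) = 9 + 3·x (mod 13).
For each evaluation point α_i, compute m(α_i) mod 13:
  α_1 = 1: Horner steps 3 → 12, so m(1) = 12.
  α_2 = 10: Horner steps 3 → 0, so m(10) = 0.
  α_3 = 7: Horner steps 3 → 4, so m(7) = 4.
  α_4 = 11: Horner steps 3 → 3, so m(11) = 3.
Codeword c = [12, 0, 4, 3] ∈ F_13^4.


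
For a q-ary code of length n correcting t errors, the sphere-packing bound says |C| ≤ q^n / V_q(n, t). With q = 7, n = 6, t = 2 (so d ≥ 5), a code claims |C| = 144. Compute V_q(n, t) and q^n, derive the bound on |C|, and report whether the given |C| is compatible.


V_q(n, t) = 577, q^n = 117649, Hamming bound = 203, |C| = 144 ≤ bound (satisfied).

Step 1: Compute V_q(n, t) = Σ_{j=0}^2 C(n, j) (q−1)^j.
  j = 0: C(6,0)·(6)^0 = 1·1 = 1.
  j = 1: C(6,1)·(6)^1 = 6·6 = 36.
  j = 2: C(6,2)·(6)^2 = 15·36 = 540.
  V_q(n, t) = 1 + 36 + 540 = 577.
Step 2: q^n = 7^6 = 117649.
Step 3: Hamming bound ⌊q^n / V_q(n,t)⌋ = ⌊117649/577⌋ = 203.
Step 4: Compare |C| = 144 to 203: satisfied.
The claimed |C| lies below the Hamming bound.


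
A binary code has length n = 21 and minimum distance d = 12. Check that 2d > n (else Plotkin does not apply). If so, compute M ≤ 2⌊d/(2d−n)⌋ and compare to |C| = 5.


Plotkin bound M ≤ 8; given |C| = 5 ≤ bound (satisfied).

Check applicability: 2d = 24, n = 21.
2d − n = 3 > 0, so Plotkin applies.
Compute d/(2d−n) = 12/3 ≈ 4.0000.
⌊d/(2d−n)⌋ = 4.
Plotkin bound: M ≤ 2·4 = 8.
Given |C| = 5, check: satisfied.
This |C| is below the Plotkin bound.


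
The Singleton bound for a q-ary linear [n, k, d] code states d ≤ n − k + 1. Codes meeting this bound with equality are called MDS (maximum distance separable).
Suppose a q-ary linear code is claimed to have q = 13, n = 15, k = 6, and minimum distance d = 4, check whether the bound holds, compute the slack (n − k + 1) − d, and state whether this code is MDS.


Singleton RHS = n − k + 1 = 10, slack = 6, bound satisfied, not MDS.

Singleton bound: d ≤ n − k + 1.
Here n = 15, k = 6, so n − k + 1 = 10.
Given d = 4, check d ≤ 10: YES.
Slack = (n − k + 1) − d = 6.
The code is NOT MDS (slack = 6 > 0).
Description: the claimed parameters are [15, 6, 4]_13; such a code would be non-MDS.


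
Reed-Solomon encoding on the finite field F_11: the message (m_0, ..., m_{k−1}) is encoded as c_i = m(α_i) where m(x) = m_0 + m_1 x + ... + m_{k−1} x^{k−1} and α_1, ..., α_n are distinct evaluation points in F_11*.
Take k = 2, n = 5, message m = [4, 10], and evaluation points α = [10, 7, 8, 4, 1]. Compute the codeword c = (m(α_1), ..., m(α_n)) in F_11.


c = [5, 8, 7, 0, 3]

Message polynomial: m(x) = 4 + 10·x (mod 11).
For each evaluation point α_i, compute m(α_i) mod 11:
  α_1 = 10: Horner steps 10 → 5, so m(10) = 5.
  α_2 = 7: Horner steps 10 → 8, so m(7) = 8.
  α_3 = 8: Horner steps 10 → 7, so m(8) = 7.
  α_4 = 4: Horner steps 10 → 0, so m(4) = 0.
  α_5 = 1: Horner steps 10 → 3, so m(1) = 3.
Codeword c = [5, 8, 7, 0, 3] ∈ F_11^5.


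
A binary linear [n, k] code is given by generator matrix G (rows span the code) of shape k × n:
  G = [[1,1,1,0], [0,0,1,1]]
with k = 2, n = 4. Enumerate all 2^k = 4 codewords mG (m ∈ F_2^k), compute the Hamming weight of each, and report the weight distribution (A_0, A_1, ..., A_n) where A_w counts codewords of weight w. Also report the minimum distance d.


Weight distribution: A_0 = 1, A_2 = 1, A_3 = 2. Minimum distance d = 2.

Enumerate all 2^2 = 4 messages m ∈ F_2^2.
For each, compute codeword c = mG in F_2^4, then tally its weight.
  m = 00 → c = 0000, weight = 0.
  m = 10 → c = 1110, weight = 3.
  m = 01 → c = 0011, weight = 2.
  m = 11 → c = 1101, weight = 3.
Tally weights:
  weight 0: 1 codewords.
  weight 2: 1 codewords.
  weight 3: 2 codewords.
Minimum distance d = smallest w > 0 with A_w > 0 = 2.
Sanity: Σ A_w = 4 = 2^2 = 4 ✓.


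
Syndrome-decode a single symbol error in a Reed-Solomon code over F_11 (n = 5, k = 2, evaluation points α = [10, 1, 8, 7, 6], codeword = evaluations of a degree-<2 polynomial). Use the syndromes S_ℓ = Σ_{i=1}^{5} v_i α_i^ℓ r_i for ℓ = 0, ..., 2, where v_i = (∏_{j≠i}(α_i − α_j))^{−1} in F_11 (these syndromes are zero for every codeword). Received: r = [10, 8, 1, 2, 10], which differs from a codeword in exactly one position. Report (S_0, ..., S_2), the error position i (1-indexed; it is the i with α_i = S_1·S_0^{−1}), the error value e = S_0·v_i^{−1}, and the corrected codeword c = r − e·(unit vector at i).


S = (10, 5, 8), error at position 5, error magnitude e = 7, c = [10, 8, 1, 2, 3].

Step 1: column multipliers v_i = (∏_{j≠i}(α_i − α_j))^{−1} mod 11.
  i = 1 (α = 10): (10−1)(10−8)(10−7)(10−6) = 9·2·3·4 = 216 ≡ 7, so v_1 = 7^{−1} = 8 (mod 11).
  i = 2 (α = 1): (1−10)(1−8)(1−7)(1−6) = (−9)·(−7)·(−6)·(−5) = 1890 ≡ 9, so v_2 = 9^{−1} = 5 (mod 11).
  i = 3 (α = 8): (8−10)(8−1)(8−7)(8−6) = (−2)·7·1·2 = −28 ≡ 5, so v_3 = 5^{−1} = 9 (mod 11).
  i = 4 (α = 7): (7−10)(7−1)(7−8)(7−6) = (−3)·6·(−1)·1 = 18 ≡ 7, so v_4 = 7^{−1} = 8 (mod 11).
  i = 5 (α = 6): (6−10)(6−1)(6−8)(6−7) = (−4)·5·(−2)·(−1) = −40 ≡ 4, so v_5 = 4^{−1} = 3 (mod 11).
  v = [8, 5, 9, 8, 3].
Step 2: syndromes of r = [10, 8, 1, 2, 10] (all sums mod 11).
  S_0 = Σ v_i r_i = 8·10 + 5·8 + 9·1 + 8·2 + 3·10 = 175 ≡ 10.
  S_1 = Σ v_i α_i r_i = 8·10·10 + 5·1·8 + 9·8·1 + 8·7·2 + 3·6·10 = 1204 ≡ 5.
  α_i^2 mod 11 = [1, 1, 9, 5, 3].
  S_2 = Σ v_i α_i^2 r_i = 8·1·10 + 5·1·8 + 9·9·1 + 8·5·2 + 3·3·10 = 371 ≡ 8.
  S = (10, 5, 8) ≠ 0, so r is not a codeword (an error is present).
Step 3: locate the error. For a single error e at position i, S_ℓ = v_i·e·α_i^ℓ, so α_err = S_1/S_0.
  S_0^{−1} = 10^{−1} = 10 (mod 11), so α_err = 5·10 = 50 ≡ 6 = α_5. Error position i = 5.
  Consistency check: S_2/S_1 = 8·9 = 72 ≡ 6 = α_err ✓ (single-error assumption holds).
Step 4: error magnitude e = S_0/v_5 = S_0·∏_{j≠5}(α_5 − α_j) = 10·4 = 40 ≡ 7 (mod 11).
Step 5: correct position 5: c_5 = r_5 − e = 10 − 7 ≡ 3 (mod 11). Hence c = [10, 8, 1, 2, 3].
  Check: interpolating c through the α_i gives m(x) = 9 + 10·x (degree < 2) with m(α_i) = c_i for every i, so c is indeed a codeword.
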